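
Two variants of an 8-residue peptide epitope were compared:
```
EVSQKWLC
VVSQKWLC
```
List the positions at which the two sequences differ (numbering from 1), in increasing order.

Scanning 1-based: 1: E/V.

1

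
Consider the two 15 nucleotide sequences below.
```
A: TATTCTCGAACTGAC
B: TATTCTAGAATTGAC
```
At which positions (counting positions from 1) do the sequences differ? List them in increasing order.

Scanning 1-based: 7: C/A; 11: C/T.

7, 11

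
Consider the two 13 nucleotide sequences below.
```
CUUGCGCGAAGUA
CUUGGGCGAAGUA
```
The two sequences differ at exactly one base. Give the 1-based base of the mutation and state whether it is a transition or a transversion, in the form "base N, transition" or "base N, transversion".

Base 5 changes C→G. C is a pyrimidine and G is a purine, so this is a transversion.

base 5, transversion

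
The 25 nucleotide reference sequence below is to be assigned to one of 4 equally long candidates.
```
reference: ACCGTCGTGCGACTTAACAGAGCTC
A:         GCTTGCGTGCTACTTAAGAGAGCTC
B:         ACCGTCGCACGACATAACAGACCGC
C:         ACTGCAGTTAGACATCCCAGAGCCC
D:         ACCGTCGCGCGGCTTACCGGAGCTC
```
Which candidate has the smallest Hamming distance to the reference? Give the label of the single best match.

D

A differs at 6 positions; B differs at 5 positions; C differs at 9 positions; D differs at 4 positions. The closest is D.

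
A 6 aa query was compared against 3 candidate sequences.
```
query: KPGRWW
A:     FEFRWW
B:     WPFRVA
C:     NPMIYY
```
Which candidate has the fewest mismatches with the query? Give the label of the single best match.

A differs at 3 positions; B differs at 4 positions; C differs at 5 positions. The closest is A.

A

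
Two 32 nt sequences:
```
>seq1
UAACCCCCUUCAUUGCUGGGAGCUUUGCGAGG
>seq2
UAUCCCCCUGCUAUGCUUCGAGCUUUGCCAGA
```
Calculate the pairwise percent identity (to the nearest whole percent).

Mismatches at positions 3, 10, 12, 13, 18, 19, 29, 32 (1-based): 8 of 32.
Identical positions: 24/32 = 75% → 75%.

75%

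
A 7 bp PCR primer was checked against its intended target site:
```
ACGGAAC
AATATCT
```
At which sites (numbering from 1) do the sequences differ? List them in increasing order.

Differences at site 2 (C→A), site 3 (G→T), site 4 (G→A), site 5 (A→T), site 6 (A→C), site 7 (C→T).

2, 3, 4, 5, 6, 7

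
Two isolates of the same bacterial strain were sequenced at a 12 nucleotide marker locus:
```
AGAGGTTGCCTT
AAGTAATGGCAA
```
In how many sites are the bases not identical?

Comparing position by position, 8 sites differ: 2 (G/A), 3 (A/G), 4 (G/T), 5 (G/A), 6 (T/A), 9 (C/G), 11 (T/A), 12 (T/A).

8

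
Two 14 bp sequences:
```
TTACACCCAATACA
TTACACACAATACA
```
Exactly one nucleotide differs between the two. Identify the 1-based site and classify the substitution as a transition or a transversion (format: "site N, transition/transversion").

The sequences differ only at site 7: C→A (pyrimidine→purine), a transversion.

site 7, transversion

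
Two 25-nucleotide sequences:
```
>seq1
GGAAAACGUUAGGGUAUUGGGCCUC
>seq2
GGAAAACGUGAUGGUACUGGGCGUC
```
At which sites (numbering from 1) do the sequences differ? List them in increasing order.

10, 12, 17, 23

Differences at site 10 (U→G), site 12 (G→U), site 17 (U→C), site 23 (C→G).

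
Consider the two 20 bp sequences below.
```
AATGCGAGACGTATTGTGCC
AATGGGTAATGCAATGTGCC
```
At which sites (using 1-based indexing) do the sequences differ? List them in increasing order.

Scanning 1-based: 5: C/G; 7: A/T; 8: G/A; 10: C/T; 12: T/C; 14: T/A.

5, 7, 8, 10, 12, 14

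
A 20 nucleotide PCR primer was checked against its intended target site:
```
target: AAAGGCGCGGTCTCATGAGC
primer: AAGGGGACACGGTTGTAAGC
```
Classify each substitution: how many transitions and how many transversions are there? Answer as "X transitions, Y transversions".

Transitions (purine↔purine or pyrimidine↔pyrimidine): 3 A→G, 7 G→A, 9 G→A, 14 C→T, 15 A→G, 17 G→A.
Transversions (purine↔pyrimidine): 6 C→G, 10 G→C, 11 T→G, 12 C→G.

6 transitions, 4 transversions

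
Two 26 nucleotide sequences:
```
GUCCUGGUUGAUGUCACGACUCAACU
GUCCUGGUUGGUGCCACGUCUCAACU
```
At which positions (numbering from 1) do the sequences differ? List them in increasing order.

11, 14, 19

Differences at position 11 (A→G), position 14 (U→C), position 19 (A→U).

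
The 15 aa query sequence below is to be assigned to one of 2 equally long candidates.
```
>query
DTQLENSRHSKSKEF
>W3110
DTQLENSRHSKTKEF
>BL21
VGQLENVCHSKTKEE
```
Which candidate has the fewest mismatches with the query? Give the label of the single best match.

Hamming distances to query — W3110: 1; BL21: 6.
Smallest is W3110 with 1 mismatch.

W3110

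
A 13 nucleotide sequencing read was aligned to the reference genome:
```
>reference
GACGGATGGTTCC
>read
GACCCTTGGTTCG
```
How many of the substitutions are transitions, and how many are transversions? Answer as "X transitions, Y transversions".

0 transitions, 4 transversions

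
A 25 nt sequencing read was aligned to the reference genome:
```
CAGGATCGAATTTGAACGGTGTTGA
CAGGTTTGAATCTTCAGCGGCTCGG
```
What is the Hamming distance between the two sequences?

11

Comparing position by position, 11 bases differ: 5 (A/T), 7 (C/T), 12 (T/C), 14 (G/T), 15 (A/C), 17 (C/G), 18 (G/C), 20 (T/G), 21 (G/C), 23 (T/C), 25 (A/G).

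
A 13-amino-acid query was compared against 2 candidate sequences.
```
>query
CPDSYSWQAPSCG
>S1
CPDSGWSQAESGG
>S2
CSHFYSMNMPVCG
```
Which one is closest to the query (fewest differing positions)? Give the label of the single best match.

S1

S1 differs at 5 positions; S2 differs at 7 positions. The closest is S1.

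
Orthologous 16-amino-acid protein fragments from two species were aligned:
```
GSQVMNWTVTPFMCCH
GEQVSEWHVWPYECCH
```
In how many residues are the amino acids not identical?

Mismatches (1-based): residue 2: S→E; residue 5: M→S; residue 6: N→E; residue 8: T→H; residue 10: T→W; residue 12: F→Y; residue 13: M→E.

7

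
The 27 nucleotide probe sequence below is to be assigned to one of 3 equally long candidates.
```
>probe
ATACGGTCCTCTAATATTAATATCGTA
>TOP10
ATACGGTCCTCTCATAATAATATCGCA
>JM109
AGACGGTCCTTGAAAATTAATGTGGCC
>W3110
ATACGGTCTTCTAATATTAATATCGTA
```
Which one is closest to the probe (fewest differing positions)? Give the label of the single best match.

W3110

Hamming distances to probe — TOP10: 3; JM109: 8; W3110: 1.
Smallest is W3110 with 1 mismatch.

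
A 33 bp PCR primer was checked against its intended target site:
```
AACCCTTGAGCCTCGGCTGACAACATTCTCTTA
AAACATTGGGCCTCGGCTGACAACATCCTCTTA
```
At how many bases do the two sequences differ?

Comparing position by position, 4 bases differ: 3 (C/A), 5 (C/A), 9 (A/G), 27 (T/C).

4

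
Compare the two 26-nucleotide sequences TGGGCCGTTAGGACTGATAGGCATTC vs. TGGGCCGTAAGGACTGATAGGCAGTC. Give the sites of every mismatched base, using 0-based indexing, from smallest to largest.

8, 23

Scanning 0-based: 8: T/A; 23: T/G.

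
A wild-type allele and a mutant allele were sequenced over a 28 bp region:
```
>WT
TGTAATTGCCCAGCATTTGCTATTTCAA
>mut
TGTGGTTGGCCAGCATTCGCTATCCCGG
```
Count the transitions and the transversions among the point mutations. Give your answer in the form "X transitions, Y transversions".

7 transitions, 1 transversion

Transitions (purine↔purine or pyrimidine↔pyrimidine): 4 A→G, 5 A→G, 18 T→C, 24 T→C, 25 T→C, 27 A→G, 28 A→G.
Transversions (purine↔pyrimidine): 9 C→G.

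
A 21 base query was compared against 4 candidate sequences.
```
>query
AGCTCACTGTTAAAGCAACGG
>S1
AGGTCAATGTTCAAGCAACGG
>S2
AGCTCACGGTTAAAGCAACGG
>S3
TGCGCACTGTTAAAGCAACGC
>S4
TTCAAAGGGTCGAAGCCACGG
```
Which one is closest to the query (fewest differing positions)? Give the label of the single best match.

S2

S1 differs at 3 positions; S2 differs at 1 position; S3 differs at 3 positions; S4 differs at 9 positions. The closest is S2.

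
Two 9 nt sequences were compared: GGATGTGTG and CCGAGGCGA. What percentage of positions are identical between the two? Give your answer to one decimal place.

Mismatches at positions 1, 2, 3, 4, 6, 7, 8, 9 (1-based): 8 of 9.
Identical positions: 1/9 = 11.11% → 11.1%.

11.1%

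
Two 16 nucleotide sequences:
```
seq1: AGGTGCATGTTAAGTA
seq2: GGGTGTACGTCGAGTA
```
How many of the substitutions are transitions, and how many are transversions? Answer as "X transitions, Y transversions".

5 transitions, 0 transversions

Mismatches (1-based):
site 1: A→G (purine→purine, transition)
site 6: C→T (pyrimidine→pyrimidine, transition)
site 8: T→C (pyrimidine→pyrimidine, transition)
site 11: T→C (pyrimidine→pyrimidine, transition)
site 12: A→G (purine→purine, transition)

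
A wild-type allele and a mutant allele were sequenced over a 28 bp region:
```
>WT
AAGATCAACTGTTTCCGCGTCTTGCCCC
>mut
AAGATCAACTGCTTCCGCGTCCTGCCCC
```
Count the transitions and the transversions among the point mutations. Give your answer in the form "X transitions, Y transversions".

2 transitions, 0 transversions

Mismatches (1-based):
base 12: T→C (pyrimidine→pyrimidine, transition)
base 22: T→C (pyrimidine→pyrimidine, transition)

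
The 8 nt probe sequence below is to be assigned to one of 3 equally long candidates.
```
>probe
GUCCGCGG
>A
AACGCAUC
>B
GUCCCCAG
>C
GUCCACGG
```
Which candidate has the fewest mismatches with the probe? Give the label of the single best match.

A differs at 7 bases; B differs at 2 bases; C differs at 1 base. The closest is C.

C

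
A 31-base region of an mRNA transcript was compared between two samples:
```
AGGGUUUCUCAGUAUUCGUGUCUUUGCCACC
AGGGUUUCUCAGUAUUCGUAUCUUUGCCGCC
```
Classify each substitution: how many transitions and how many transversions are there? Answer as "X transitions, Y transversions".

2 transitions, 0 transversions

Mismatches (1-based):
base 20: G→A (purine→purine, transition)
base 29: A→G (purine→purine, transition)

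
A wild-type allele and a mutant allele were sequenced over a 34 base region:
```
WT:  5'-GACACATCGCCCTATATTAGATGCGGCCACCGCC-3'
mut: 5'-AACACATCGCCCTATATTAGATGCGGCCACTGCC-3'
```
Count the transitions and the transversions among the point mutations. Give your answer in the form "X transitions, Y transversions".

Transitions (purine↔purine or pyrimidine↔pyrimidine): 1 G→A, 31 C→T.
Transversions (purine↔pyrimidine): none.

2 transitions, 0 transversions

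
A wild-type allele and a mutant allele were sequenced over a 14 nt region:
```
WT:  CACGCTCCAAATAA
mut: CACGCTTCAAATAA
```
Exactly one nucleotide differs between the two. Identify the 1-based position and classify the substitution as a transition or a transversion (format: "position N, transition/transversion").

Position 7 changes C→T. C is a pyrimidine and T is a pyrimidine, so this is a transition.

position 7, transition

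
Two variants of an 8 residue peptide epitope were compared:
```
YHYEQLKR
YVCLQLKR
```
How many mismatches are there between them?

3

Comparing position by position, 3 positions differ: 2 (H/V), 3 (Y/C), 4 (E/L).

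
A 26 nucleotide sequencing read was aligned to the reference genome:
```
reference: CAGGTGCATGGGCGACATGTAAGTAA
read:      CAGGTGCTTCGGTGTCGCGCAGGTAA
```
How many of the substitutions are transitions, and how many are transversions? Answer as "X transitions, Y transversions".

Mismatches (1-based):
site 8: A→T (purine→pyrimidine, transversion)
site 10: G→C (purine→pyrimidine, transversion)
site 13: C→T (pyrimidine→pyrimidine, transition)
site 15: A→T (purine→pyrimidine, transversion)
site 17: A→G (purine→purine, transition)
site 18: T→C (pyrimidine→pyrimidine, transition)
site 20: T→C (pyrimidine→pyrimidine, transition)
site 22: A→G (purine→purine, transition)

5 transitions, 3 transversions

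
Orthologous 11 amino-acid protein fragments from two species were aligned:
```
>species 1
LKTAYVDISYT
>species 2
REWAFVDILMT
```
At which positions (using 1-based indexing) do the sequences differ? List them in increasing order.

Differences at position 1 (L→R), position 2 (K→E), position 3 (T→W), position 5 (Y→F), position 9 (S→L), position 10 (Y→M).

1, 2, 3, 5, 9, 10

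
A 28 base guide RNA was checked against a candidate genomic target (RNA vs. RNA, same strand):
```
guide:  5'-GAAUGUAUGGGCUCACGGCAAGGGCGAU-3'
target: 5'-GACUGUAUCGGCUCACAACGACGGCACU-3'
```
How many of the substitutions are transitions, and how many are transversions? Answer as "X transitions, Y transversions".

Transitions (purine↔purine or pyrimidine↔pyrimidine): 17 G→A, 18 G→A, 20 A→G, 26 G→A.
Transversions (purine↔pyrimidine): 3 A→C, 9 G→C, 22 G→C, 27 A→C.

4 transitions, 4 transversions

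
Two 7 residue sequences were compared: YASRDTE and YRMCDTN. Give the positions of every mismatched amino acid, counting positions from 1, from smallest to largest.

2, 3, 4, 7

Scanning 1-based: 2: A/R; 3: S/M; 4: R/C; 7: E/N.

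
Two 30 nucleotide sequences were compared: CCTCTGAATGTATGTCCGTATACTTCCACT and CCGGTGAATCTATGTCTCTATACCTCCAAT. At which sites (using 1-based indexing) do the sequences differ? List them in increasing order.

Scanning 1-based: 3: T/G; 4: C/G; 10: G/C; 17: C/T; 18: G/C; 24: T/C; 29: C/A.

3, 4, 10, 17, 18, 24, 29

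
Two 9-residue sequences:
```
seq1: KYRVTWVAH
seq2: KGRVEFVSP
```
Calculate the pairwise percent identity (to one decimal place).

5 positions differ (2, 5, 6, 8, 9), so 4 of 9 match: 4/9 = 44.44%.

44.4%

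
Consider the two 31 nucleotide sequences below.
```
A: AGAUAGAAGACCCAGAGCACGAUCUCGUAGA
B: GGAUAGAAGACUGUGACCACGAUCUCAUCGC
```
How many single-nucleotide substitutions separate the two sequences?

The sequences differ at positions 1, 12, 13, 14, 17, 27, 29, 31 (1-based) — 8 in total.

8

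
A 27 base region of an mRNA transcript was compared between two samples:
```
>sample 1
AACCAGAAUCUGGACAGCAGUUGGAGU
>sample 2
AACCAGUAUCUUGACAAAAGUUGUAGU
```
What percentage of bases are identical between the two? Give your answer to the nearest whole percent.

81%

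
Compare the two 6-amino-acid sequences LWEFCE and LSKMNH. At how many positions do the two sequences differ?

Mismatches (1-based): position 2: W→S; position 3: E→K; position 4: F→M; position 5: C→N; position 6: E→H.

5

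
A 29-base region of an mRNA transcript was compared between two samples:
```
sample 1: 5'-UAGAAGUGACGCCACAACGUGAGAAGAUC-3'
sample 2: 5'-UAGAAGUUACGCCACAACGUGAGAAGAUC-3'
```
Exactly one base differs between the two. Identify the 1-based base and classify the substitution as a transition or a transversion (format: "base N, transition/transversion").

base 8, transversion

The sequences differ only at base 8: G→U (purine→pyrimidine), a transversion.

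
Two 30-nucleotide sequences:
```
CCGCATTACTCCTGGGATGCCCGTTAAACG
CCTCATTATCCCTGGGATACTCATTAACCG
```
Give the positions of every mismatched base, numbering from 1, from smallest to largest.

Scanning 1-based: 3: G/T; 9: C/T; 10: T/C; 19: G/A; 21: C/T; 23: G/A; 28: A/C.

3, 9, 10, 19, 21, 23, 28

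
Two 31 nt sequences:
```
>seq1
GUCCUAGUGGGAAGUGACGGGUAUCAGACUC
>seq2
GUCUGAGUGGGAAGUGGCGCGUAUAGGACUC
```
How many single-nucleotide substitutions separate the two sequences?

6

Mismatches (1-based): site 4: C→U; site 5: U→G; site 17: A→G; site 20: G→C; site 25: C→A; site 26: A→G.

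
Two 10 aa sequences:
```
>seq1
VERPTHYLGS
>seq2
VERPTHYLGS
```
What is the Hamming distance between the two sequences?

The two sequences are identical at every position.

0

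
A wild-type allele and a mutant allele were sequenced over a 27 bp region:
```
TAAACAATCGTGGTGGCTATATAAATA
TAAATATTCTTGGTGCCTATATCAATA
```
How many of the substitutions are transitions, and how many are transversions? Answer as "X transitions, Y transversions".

Mismatches (1-based):
site 5: C→T (pyrimidine→pyrimidine, transition)
site 7: A→T (purine→pyrimidine, transversion)
site 10: G→T (purine→pyrimidine, transversion)
site 16: G→C (purine→pyrimidine, transversion)
site 23: A→C (purine→pyrimidine, transversion)

1 transition, 4 transversions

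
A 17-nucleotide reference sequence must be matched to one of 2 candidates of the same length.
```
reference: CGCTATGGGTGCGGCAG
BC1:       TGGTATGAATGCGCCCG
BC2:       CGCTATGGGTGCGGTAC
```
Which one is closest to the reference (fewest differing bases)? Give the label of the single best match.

BC2

Hamming distances to reference — BC1: 6; BC2: 2.
Smallest is BC2 with 2 mismatches.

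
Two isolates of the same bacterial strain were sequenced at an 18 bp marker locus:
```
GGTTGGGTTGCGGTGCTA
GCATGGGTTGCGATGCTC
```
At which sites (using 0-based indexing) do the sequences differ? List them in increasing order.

1, 2, 12, 17

Scanning 0-based: 1: G/C; 2: T/A; 12: G/A; 17: A/C.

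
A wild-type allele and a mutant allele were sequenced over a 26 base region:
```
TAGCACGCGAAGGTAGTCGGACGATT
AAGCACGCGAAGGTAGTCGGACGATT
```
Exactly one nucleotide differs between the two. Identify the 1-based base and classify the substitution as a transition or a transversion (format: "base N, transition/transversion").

The sequences differ only at base 1: T→A (pyrimidine→purine), a transversion.

base 1, transversion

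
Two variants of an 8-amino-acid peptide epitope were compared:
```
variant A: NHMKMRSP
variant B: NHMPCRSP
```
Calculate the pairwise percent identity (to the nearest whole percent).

2 positions differ (4, 5), so 6 of 8 match: 6/8 = 75%.

75%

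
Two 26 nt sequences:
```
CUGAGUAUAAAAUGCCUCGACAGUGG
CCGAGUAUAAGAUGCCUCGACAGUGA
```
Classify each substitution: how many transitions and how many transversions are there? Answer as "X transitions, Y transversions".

3 transitions, 0 transversions

Mismatches (1-based):
site 2: U→C (pyrimidine→pyrimidine, transition)
site 11: A→G (purine→purine, transition)
site 26: G→A (purine→purine, transition)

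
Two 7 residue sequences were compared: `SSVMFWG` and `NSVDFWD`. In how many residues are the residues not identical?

Mismatches (1-based): residue 1: S→N; residue 4: M→D; residue 7: G→D.

3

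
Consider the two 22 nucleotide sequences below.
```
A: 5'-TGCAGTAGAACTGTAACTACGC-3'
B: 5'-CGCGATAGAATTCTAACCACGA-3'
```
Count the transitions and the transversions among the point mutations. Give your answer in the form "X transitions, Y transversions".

5 transitions, 2 transversions

Mismatches (1-based):
site 1: T→C (pyrimidine→pyrimidine, transition)
site 4: A→G (purine→purine, transition)
site 5: G→A (purine→purine, transition)
site 11: C→T (pyrimidine→pyrimidine, transition)
site 13: G→C (purine→pyrimidine, transversion)
site 18: T→C (pyrimidine→pyrimidine, transition)
site 22: C→A (pyrimidine→purine, transversion)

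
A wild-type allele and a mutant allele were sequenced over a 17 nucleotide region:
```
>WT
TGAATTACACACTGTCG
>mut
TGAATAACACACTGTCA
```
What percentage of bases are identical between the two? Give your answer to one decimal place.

2 positions differ (6, 17), so 15 of 17 match: 15/17 = 88.24%.

88.2%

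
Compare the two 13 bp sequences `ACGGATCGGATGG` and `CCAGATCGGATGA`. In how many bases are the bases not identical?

3

Comparing position by position, 3 bases differ: 1 (A/C), 3 (G/A), 13 (G/A).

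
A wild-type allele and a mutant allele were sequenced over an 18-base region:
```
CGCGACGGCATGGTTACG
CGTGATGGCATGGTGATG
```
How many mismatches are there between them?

4

Comparing position by position, 4 positions differ: 3 (C/T), 6 (C/T), 15 (T/G), 17 (C/T).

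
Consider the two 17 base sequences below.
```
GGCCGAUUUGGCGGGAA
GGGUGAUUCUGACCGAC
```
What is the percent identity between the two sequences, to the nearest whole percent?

53%

Mismatches at positions 3, 4, 9, 10, 12, 13, 14, 17 (1-based): 8 of 17.
Identical positions: 9/17 = 52.94% → 53%.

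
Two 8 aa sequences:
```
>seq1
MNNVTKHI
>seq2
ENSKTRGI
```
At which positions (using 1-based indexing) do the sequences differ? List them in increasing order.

1, 3, 4, 6, 7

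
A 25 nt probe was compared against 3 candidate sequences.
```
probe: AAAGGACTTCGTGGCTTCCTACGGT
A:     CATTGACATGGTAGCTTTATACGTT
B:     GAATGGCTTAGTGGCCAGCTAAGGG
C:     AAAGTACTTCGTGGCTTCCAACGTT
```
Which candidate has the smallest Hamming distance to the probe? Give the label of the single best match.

C

A differs at 9 positions; B differs at 9 positions; C differs at 3 positions. The closest is C.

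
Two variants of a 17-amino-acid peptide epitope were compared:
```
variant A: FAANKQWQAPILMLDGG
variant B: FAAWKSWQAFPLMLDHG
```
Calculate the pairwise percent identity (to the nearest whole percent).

5 positions differ (4, 6, 10, 11, 16), so 12 of 17 match: 12/17 = 70.59%.

71%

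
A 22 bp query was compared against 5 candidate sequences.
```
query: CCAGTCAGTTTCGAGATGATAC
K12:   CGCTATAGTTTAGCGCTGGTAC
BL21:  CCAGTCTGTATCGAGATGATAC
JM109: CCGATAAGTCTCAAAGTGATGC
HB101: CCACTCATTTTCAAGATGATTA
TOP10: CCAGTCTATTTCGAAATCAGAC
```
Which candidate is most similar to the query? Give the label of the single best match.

BL21

Hamming distances to query — K12: 9; BL21: 2; JM109: 8; HB101: 5; TOP10: 5.
Smallest is BL21 with 2 mismatches.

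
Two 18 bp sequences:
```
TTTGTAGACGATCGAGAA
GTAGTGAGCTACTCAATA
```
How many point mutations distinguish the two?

11

The sequences differ at positions 1, 3, 6, 7, 8, 10, 12, 13, 14, 16, 17 (1-based) — 11 in total.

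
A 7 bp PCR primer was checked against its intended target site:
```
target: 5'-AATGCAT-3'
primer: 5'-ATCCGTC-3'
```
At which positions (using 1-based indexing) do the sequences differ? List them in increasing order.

Differences at position 2 (A→T), position 3 (T→C), position 4 (G→C), position 5 (C→G), position 6 (A→T), position 7 (T→C).

2, 3, 4, 5, 6, 7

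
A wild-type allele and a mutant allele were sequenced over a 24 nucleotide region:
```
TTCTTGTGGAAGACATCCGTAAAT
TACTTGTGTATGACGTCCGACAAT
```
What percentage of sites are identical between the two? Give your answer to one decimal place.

75.0%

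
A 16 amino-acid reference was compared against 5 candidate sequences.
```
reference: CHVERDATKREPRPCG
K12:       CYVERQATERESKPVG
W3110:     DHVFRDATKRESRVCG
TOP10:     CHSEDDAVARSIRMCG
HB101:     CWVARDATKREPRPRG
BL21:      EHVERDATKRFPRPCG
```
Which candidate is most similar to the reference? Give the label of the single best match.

BL21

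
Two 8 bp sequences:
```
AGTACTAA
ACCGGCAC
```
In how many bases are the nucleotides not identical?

6

Comparing position by position, 6 bases differ: 2 (G/C), 3 (T/C), 4 (A/G), 5 (C/G), 6 (T/C), 8 (A/C).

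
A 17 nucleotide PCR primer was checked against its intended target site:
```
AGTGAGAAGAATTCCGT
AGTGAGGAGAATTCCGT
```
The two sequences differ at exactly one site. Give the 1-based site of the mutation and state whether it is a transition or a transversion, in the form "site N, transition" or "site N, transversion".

The sequences differ only at site 7: A→G (purine→purine), a transition.

site 7, transition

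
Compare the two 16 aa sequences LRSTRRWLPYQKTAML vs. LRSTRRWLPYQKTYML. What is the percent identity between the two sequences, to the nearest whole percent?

94%

Mismatch at position 14 (1-based): 1 of 16.
Identical positions: 15/16 = 93.75% → 94%.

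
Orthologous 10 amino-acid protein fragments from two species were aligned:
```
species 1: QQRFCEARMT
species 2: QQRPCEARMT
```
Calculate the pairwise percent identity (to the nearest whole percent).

Mismatch at position 4 (1-based): 1 of 10.
Identical positions: 9/10 = 90% → 90%.

90%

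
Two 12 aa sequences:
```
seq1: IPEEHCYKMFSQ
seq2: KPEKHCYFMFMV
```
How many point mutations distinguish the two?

Mismatches (1-based): residue 1: I→K; residue 4: E→K; residue 8: K→F; residue 11: S→M; residue 12: Q→V.

5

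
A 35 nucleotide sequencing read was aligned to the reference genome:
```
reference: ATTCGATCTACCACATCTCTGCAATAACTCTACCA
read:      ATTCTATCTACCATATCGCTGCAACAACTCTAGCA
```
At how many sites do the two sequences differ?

Comparing position by position, 5 sites differ: 5 (G/T), 14 (C/T), 18 (T/G), 25 (T/C), 33 (C/G).

5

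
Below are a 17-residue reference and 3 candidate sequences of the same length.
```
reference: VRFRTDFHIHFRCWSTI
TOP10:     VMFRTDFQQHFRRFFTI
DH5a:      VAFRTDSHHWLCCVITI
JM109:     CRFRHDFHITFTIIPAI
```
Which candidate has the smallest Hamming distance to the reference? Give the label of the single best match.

TOP10

TOP10 differs at 6 residues; DH5a differs at 8 residues; JM109 differs at 8 residues. The closest is TOP10.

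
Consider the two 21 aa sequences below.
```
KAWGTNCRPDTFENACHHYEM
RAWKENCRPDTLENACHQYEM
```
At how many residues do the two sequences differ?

5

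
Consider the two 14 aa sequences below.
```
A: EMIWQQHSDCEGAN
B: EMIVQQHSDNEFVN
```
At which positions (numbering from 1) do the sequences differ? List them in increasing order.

Scanning 1-based: 4: W/V; 10: C/N; 12: G/F; 13: A/V.

4, 10, 12, 13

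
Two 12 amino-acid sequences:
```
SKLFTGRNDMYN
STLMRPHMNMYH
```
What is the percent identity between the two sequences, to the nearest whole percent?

8 positions differ (2, 4, 5, 6, 7, 8, 9, 12), so 4 of 12 match: 4/12 = 33.33%.

33%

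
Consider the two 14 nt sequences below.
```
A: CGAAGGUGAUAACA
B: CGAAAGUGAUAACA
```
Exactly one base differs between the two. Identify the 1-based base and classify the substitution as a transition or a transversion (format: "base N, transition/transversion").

The sequences differ only at base 5: G→A (purine→purine), a transition.

base 5, transition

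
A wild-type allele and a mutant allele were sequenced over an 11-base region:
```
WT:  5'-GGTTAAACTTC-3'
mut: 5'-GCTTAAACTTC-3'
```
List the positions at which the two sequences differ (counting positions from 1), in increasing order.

2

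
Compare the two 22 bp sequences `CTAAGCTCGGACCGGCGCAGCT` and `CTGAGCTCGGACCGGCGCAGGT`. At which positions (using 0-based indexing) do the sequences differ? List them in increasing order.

2, 20

Differences at position 2 (A→G), position 20 (C→G).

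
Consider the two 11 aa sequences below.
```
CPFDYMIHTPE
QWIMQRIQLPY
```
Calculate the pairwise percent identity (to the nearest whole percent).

Mismatches at positions 1, 2, 3, 4, 5, 6, 8, 9, 11 (1-based): 9 of 11.
Identical positions: 2/11 = 18.18% → 18%.

18%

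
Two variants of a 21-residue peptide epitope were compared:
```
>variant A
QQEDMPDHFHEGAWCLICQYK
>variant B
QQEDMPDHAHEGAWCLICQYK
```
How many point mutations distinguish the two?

Mismatches (1-based): residue 9: F→A.

1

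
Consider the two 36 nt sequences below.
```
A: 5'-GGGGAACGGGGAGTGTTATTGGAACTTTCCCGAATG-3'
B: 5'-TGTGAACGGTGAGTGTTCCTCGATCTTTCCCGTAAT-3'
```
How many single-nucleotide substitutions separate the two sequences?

Comparing position by position, 10 positions differ: 1 (G/T), 3 (G/T), 10 (G/T), 18 (A/C), 19 (T/C), 21 (G/C), 24 (A/T), 33 (A/T), 35 (T/A), 36 (G/T).

10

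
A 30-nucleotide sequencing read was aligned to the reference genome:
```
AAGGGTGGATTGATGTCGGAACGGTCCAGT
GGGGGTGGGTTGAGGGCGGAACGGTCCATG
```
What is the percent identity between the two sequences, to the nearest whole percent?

77%

7 positions differ (1, 2, 9, 14, 16, 29, 30), so 23 of 30 match: 23/30 = 76.67%.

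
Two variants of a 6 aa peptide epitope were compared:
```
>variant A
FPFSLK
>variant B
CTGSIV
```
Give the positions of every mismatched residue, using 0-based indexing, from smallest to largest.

0, 1, 2, 4, 5

Scanning 0-based: 0: F/C; 1: P/T; 2: F/G; 4: L/I; 5: K/V.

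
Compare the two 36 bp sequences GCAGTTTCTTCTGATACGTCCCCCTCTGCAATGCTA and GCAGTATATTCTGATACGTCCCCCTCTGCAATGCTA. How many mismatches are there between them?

Comparing position by position, 2 positions differ: 6 (T/A), 8 (C/A).

2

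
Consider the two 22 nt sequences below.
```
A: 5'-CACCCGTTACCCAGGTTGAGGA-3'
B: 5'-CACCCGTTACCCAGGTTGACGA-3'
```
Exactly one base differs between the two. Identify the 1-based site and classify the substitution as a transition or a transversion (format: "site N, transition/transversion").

site 20, transversion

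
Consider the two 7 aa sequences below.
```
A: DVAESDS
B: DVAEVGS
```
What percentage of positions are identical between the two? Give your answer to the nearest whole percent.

Mismatches at positions 5, 6 (1-based): 2 of 7.
Identical positions: 5/7 = 71.43% → 71%.

71%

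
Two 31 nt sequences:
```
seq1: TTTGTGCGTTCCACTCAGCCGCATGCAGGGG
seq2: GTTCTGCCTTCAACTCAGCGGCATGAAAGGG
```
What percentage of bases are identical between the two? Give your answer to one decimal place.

77.4%

7 positions differ (1, 4, 8, 12, 20, 26, 28), so 24 of 31 match: 24/31 = 77.42%.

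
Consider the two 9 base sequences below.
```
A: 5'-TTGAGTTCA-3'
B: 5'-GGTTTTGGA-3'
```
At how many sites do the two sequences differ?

7

Comparing position by position, 7 sites differ: 1 (T/G), 2 (T/G), 3 (G/T), 4 (A/T), 5 (G/T), 7 (T/G), 8 (C/G).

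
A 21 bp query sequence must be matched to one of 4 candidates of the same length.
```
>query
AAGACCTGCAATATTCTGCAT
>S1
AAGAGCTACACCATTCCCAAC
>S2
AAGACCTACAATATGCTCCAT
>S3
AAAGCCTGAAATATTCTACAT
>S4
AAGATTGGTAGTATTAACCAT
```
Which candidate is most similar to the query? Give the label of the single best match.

S2

S1 differs at 8 bases; S2 differs at 3 bases; S3 differs at 4 bases; S4 differs at 8 bases. The closest is S2.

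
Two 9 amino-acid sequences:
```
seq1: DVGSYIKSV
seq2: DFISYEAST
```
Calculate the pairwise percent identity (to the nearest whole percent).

5 positions differ (2, 3, 6, 7, 9), so 4 of 9 match: 4/9 = 44.44%.

44%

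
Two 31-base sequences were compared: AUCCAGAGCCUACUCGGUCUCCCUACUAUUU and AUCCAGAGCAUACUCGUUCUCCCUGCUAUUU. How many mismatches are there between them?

3

Mismatches (1-based): base 10: C→A; base 17: G→U; base 25: A→G.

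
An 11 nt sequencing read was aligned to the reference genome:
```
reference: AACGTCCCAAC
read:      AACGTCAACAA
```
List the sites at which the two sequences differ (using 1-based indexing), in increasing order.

7, 8, 9, 11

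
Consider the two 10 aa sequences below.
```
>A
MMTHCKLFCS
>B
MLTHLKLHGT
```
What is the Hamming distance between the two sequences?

5

The sequences differ at residues 2, 5, 8, 9, 10 (1-based) — 5 in total.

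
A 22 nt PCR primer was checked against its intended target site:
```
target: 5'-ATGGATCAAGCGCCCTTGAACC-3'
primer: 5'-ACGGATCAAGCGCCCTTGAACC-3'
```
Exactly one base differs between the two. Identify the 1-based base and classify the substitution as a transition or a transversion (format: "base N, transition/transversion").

base 2, transition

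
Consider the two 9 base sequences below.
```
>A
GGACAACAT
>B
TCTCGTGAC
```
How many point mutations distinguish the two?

Mismatches (1-based): position 1: G→T; position 2: G→C; position 3: A→T; position 5: A→G; position 6: A→T; position 7: C→G; position 9: T→C.

7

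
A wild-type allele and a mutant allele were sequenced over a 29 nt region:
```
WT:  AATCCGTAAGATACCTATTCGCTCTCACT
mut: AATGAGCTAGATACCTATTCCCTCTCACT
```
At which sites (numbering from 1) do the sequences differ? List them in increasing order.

4, 5, 7, 8, 21

Scanning 1-based: 4: C/G; 5: C/A; 7: T/C; 8: A/T; 21: G/C.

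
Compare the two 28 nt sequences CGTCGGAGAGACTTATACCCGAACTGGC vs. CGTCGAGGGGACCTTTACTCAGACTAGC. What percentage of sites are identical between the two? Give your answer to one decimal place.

Mismatches at positions 6, 7, 9, 13, 15, 19, 21, 22, 26 (1-based): 9 of 28.
Identical positions: 19/28 = 67.86% → 67.9%.

67.9%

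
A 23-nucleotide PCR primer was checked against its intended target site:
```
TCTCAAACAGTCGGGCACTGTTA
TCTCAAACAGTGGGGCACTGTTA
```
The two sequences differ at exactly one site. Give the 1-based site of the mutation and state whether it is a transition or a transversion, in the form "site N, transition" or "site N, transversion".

site 12, transversion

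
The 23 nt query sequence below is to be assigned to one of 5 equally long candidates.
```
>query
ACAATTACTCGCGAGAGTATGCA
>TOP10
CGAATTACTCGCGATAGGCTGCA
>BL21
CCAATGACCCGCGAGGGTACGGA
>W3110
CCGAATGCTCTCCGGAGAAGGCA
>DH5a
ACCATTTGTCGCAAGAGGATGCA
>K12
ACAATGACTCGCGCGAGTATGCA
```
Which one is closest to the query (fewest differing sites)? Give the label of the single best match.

TOP10 differs at 5 sites; BL21 differs at 6 sites; W3110 differs at 9 sites; DH5a differs at 5 sites; K12 differs at 2 sites. The closest is K12.

K12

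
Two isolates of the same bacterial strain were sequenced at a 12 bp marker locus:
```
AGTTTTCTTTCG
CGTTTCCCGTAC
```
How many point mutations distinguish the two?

6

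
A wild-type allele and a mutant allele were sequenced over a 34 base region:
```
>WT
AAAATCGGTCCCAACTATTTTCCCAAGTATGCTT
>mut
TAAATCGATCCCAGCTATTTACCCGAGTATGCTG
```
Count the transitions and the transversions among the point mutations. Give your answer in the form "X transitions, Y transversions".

3 transitions, 3 transversions

Transitions (purine↔purine or pyrimidine↔pyrimidine): 8 G→A, 14 A→G, 25 A→G.
Transversions (purine↔pyrimidine): 1 A→T, 21 T→A, 34 T→G.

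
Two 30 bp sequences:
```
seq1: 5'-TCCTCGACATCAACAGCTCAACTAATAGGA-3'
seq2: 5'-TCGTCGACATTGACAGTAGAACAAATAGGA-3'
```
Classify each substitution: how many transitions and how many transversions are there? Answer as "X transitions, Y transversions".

Mismatches (1-based):
base 3: C→G (pyrimidine→purine, transversion)
base 11: C→T (pyrimidine→pyrimidine, transition)
base 12: A→G (purine→purine, transition)
base 17: C→T (pyrimidine→pyrimidine, transition)
base 18: T→A (pyrimidine→purine, transversion)
base 19: C→G (pyrimidine→purine, transversion)
base 23: T→A (pyrimidine→purine, transversion)

3 transitions, 4 transversions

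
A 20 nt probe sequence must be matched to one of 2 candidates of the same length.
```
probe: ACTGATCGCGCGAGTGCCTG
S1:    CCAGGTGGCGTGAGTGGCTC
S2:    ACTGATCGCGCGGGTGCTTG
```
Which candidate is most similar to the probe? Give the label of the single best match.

S1 differs at 7 positions; S2 differs at 2 positions. The closest is S2.

S2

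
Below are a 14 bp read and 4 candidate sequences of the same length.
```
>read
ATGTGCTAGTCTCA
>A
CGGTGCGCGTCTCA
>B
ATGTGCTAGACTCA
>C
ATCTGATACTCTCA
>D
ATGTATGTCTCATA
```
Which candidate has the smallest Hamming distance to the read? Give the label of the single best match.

B

A differs at 4 bases; B differs at 1 base; C differs at 3 bases; D differs at 7 bases. The closest is B.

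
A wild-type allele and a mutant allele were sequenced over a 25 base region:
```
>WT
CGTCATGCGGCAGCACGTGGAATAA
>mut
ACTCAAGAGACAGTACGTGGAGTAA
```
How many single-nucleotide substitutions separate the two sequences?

Comparing position by position, 7 bases differ: 1 (C/A), 2 (G/C), 6 (T/A), 8 (C/A), 10 (G/A), 14 (C/T), 22 (A/G).

7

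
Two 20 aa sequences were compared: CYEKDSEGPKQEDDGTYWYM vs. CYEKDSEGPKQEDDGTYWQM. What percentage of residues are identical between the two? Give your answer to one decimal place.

95.0%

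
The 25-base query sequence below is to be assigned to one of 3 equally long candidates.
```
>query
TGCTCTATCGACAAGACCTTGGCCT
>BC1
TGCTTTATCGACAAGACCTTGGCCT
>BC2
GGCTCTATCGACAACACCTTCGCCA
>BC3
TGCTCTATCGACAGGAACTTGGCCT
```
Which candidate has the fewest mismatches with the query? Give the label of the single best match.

Hamming distances to query — BC1: 1; BC2: 4; BC3: 2.
Smallest is BC1 with 1 mismatch.

BC1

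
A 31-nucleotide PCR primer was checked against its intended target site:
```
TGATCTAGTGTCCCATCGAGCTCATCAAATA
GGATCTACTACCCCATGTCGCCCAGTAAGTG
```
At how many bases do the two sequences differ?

Comparing position by position, 12 bases differ: 1 (T/G), 8 (G/C), 10 (G/A), 11 (T/C), 17 (C/G), 18 (G/T), 19 (A/C), 22 (T/C), 25 (T/G), 26 (C/T), 29 (A/G), 31 (A/G).

12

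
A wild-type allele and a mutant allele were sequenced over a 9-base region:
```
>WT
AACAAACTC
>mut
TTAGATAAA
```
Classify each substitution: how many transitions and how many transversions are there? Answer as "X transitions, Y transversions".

Transitions (purine↔purine or pyrimidine↔pyrimidine): 4 A→G.
Transversions (purine↔pyrimidine): 1 A→T, 2 A→T, 3 C→A, 6 A→T, 7 C→A, 8 T→A, 9 C→A.

1 transition, 7 transversions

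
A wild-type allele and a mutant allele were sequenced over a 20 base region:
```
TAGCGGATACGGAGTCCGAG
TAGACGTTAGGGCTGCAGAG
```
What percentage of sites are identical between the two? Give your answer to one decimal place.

8 positions differ (4, 5, 7, 10, 13, 14, 15, 17), so 12 of 20 match: 12/20 = 60%.

60.0%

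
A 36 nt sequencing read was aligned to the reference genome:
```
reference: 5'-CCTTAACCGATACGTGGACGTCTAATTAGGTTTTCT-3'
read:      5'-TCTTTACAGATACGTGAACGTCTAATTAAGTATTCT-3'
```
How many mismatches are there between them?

Mismatches (1-based): site 1: C→T; site 5: A→T; site 8: C→A; site 17: G→A; site 29: G→A; site 32: T→A.

6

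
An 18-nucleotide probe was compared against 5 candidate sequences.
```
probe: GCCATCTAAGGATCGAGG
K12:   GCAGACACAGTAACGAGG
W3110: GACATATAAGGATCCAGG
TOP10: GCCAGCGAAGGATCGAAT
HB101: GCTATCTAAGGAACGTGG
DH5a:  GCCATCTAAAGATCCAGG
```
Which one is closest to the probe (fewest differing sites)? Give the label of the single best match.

K12 differs at 7 sites; W3110 differs at 3 sites; TOP10 differs at 4 sites; HB101 differs at 3 sites; DH5a differs at 2 sites. The closest is DH5a.

DH5a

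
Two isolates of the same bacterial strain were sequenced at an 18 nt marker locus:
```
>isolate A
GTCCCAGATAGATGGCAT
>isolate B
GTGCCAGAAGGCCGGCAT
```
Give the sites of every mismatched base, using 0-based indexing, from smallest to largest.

2, 8, 9, 11, 12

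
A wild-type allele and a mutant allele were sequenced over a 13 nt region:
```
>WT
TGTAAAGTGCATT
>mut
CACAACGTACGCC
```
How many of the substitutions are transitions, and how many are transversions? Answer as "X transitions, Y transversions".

7 transitions, 1 transversion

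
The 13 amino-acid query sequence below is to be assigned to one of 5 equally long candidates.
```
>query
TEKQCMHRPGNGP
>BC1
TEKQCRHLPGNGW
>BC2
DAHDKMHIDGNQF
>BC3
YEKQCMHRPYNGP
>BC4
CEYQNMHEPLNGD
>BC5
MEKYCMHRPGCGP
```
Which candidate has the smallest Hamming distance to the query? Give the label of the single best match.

BC3

Hamming distances to query — BC1: 3; BC2: 9; BC3: 2; BC4: 6; BC5: 3.
Smallest is BC3 with 2 mismatches.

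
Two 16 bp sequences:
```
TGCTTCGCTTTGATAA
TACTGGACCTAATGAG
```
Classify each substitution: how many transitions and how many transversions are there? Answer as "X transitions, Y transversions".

Mismatches (1-based):
base 2: G→A (purine→purine, transition)
base 5: T→G (pyrimidine→purine, transversion)
base 6: C→G (pyrimidine→purine, transversion)
base 7: G→A (purine→purine, transition)
base 9: T→C (pyrimidine→pyrimidine, transition)
base 11: T→A (pyrimidine→purine, transversion)
base 12: G→A (purine→purine, transition)
base 13: A→T (purine→pyrimidine, transversion)
base 14: T→G (pyrimidine→purine, transversion)
base 16: A→G (purine→purine, transition)

5 transitions, 5 transversions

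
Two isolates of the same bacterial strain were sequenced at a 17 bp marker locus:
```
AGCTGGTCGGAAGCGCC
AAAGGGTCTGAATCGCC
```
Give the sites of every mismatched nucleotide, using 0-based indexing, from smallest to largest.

1, 2, 3, 8, 12

Differences at site 1 (G→A), site 2 (C→A), site 3 (T→G), site 8 (G→T), site 12 (G→T).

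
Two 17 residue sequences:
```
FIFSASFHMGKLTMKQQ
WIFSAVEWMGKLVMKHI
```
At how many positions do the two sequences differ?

7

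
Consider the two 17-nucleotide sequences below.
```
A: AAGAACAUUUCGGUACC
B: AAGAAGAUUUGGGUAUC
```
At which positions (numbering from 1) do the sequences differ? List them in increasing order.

6, 11, 16

Scanning 1-based: 6: C/G; 11: C/G; 16: C/U.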